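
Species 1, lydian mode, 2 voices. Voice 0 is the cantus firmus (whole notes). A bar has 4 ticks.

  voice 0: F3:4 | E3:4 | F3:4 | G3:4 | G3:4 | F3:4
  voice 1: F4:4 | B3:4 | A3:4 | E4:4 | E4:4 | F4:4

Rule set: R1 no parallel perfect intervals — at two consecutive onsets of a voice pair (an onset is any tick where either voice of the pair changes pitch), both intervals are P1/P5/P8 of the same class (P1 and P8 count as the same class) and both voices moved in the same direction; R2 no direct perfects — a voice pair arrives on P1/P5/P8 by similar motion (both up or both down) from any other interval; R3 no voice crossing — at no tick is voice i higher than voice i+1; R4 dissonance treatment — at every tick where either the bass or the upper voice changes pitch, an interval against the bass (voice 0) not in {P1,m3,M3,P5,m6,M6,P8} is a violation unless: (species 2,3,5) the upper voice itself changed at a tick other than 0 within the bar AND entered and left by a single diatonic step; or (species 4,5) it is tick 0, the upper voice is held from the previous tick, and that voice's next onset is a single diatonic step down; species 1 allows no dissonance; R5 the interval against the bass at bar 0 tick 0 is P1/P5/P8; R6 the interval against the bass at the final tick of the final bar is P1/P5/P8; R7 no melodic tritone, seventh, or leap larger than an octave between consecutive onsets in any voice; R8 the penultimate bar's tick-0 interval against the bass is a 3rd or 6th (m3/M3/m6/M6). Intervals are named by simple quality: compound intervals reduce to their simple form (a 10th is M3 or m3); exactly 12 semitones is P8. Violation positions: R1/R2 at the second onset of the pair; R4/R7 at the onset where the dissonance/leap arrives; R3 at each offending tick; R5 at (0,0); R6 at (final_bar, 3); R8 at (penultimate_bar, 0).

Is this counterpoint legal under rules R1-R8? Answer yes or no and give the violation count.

bar 0: v0=F3 v1=F4 (P8)
bar 1: v0=E3 v1=B3 (P5)
bar 2: v0=F3 v1=A3 (M3)
bar 3: v0=G3 v1=E4 (M6)
bar 4: v0=G3 v1=E4 (M6)
bar 5: v0=F3 v1=F4 (P8)
  R2 @ bar1.0: F3/F4 P8 -> E3/B3 P5 similar
  R7 @ bar1.0: F4->B3 leap 6st

No (2 violations)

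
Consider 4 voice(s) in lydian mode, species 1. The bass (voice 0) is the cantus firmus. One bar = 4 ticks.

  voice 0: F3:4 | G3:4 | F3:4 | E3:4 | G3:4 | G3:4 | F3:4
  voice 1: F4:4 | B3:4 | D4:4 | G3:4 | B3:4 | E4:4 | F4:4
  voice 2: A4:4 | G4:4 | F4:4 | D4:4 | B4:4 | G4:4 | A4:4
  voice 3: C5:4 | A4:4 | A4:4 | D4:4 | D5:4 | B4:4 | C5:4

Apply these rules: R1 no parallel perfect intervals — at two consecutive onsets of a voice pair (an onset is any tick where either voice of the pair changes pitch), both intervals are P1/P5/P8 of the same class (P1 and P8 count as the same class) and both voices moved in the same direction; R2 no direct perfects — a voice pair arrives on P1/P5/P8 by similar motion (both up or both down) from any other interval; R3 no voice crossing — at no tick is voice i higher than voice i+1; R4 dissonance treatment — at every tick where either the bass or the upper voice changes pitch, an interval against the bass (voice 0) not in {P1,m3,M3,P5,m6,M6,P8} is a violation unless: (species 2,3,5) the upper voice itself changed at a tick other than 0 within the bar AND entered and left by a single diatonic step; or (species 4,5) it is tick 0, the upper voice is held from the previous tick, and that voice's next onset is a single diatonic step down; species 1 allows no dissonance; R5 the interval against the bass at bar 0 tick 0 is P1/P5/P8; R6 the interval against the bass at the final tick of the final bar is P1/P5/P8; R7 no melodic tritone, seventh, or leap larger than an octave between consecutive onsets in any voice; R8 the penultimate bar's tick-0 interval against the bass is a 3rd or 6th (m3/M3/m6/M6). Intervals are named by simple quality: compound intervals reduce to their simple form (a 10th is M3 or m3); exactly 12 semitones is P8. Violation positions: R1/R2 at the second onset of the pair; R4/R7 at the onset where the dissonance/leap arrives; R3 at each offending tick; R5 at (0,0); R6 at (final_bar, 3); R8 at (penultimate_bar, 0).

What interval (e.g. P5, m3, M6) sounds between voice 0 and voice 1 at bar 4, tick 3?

voice 0=G3 voice 1=B3 -> M3

M3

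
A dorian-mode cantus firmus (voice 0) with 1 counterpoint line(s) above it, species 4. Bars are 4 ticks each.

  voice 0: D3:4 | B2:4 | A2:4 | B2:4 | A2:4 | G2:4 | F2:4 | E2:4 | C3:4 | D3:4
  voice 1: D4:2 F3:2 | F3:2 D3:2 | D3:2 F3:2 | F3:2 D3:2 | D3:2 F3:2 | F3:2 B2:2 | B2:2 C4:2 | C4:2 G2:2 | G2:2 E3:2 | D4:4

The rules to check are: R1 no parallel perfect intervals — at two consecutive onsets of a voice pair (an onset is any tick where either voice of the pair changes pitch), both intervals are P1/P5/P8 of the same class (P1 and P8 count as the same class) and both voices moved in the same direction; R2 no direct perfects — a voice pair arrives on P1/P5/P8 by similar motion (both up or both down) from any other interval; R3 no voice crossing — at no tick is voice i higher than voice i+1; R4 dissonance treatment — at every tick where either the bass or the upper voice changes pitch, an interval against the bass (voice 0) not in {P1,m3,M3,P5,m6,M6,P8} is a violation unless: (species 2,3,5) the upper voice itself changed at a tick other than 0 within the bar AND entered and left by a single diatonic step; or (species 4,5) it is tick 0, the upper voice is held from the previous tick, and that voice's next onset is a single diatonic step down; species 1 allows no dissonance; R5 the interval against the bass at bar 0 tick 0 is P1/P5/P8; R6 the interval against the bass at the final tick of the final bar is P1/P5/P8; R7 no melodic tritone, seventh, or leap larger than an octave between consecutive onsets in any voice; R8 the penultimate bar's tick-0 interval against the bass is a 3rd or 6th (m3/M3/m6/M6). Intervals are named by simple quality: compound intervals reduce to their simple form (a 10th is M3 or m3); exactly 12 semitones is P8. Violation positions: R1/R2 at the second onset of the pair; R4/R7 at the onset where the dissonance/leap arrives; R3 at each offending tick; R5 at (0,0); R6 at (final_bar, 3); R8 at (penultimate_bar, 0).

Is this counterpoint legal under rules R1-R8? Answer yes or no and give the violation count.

bar 0: v0=D3 v1=D4 (P8)
bar 1: v0=B2 v1=F3 (TT)
bar 2: v0=A2 v1=D3 (P4)
bar 3: v0=B2 v1=F3 (TT)
bar 4: v0=A2 v1=D3 (P4)
bar 5: v0=G2 v1=F3 (m7)
bar 6: v0=F2 v1=B2 (TT)
bar 7: v0=E2 v1=C4 (m6)
bar 8: v0=C3 v1=G2 (P4)
bar 9: v0=D3 v1=D4 (P8)
  R4 @ bar1.0: B2/F3 TT untreated
  R4 @ bar2.0: A2/D3 P4 untreated
  R4 @ bar3.0: B2/F3 TT untreated
  R4 @ bar4.0: A2/D3 P4 untreated
  R4 @ bar5.0: G2/F3 m7 untreated
  R7 @ bar5.2: F3->B2 leap 6st
  R4 @ bar6.0: F2/B2 TT untreated
  R7 @ bar6.2: B2->C4 leap 13st
  R7 @ bar7.2: C4->G2 leap 17st
  R3 @ bar8.0: C3 above G2
  R4 @ bar8.0: C3/G2 P4 untreated
  R8 @ bar8.0: penult P4 not 3rd/6th
  R3 @ bar8.1: C3 above G2
  R2 @ bar9.0: C3/E3 M3 -> D3/D4 P8 similar
  R7 @ bar9.0: E3->D4 leap 10st

No (15 violations)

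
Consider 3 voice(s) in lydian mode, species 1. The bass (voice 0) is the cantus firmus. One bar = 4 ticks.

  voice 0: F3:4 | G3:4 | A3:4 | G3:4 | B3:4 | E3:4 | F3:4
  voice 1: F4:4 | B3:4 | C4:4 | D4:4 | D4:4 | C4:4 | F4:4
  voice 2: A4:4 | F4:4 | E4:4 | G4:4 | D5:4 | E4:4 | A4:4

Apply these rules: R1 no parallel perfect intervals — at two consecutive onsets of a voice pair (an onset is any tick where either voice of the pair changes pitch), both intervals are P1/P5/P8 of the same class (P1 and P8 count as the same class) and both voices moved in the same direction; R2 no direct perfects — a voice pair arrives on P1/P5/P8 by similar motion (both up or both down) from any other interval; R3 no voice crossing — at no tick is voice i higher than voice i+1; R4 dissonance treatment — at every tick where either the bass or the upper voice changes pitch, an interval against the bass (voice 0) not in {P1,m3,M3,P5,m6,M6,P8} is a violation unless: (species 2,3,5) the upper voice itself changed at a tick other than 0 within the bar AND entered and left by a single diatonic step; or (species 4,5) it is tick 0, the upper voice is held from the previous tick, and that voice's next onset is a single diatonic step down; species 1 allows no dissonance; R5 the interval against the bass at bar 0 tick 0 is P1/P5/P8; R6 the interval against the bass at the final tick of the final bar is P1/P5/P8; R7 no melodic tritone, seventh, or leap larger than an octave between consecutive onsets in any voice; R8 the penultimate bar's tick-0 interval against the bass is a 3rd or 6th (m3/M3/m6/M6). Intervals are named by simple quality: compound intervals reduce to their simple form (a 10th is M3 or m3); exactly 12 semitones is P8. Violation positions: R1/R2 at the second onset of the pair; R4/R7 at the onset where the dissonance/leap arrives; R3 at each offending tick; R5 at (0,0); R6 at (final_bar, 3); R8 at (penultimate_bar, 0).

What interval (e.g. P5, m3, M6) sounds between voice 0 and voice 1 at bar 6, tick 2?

voice 0=F3 voice 1=F4 -> P8

P8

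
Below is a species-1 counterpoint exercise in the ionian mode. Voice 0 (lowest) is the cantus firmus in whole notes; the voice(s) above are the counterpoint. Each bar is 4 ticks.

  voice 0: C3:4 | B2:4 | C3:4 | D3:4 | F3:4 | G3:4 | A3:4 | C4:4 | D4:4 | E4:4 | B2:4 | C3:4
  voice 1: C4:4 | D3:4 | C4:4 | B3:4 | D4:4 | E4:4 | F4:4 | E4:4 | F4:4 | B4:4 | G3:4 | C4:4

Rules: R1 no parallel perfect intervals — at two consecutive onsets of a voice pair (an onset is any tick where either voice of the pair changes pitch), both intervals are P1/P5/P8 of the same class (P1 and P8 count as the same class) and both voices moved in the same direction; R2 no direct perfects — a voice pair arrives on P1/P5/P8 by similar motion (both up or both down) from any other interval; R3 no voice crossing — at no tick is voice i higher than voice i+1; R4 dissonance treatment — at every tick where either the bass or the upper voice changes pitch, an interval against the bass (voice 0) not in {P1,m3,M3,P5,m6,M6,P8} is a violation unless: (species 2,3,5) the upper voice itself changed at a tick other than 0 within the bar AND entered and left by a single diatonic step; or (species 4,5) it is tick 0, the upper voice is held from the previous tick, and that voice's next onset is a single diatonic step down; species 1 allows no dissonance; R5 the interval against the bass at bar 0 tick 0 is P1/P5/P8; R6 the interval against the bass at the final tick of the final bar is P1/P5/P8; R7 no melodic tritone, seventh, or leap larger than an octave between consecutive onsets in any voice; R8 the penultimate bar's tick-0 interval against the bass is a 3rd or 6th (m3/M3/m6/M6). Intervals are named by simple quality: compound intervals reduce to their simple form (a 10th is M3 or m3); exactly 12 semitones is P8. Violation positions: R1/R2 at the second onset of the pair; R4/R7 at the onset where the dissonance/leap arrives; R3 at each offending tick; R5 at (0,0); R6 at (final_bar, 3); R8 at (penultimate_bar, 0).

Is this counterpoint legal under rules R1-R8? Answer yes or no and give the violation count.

bar 0: v0=C3 v1=C4 (P8)
bar 1: v0=B2 v1=D3 (m3)
bar 2: v0=C3 v1=C4 (P8)
bar 3: v0=D3 v1=B3 (M6)
bar 4: v0=F3 v1=D4 (M6)
bar 5: v0=G3 v1=E4 (M6)
bar 6: v0=A3 v1=F4 (m6)
bar 7: v0=C4 v1=E4 (M3)
bar 8: v0=D4 v1=F4 (m3)
bar 9: v0=E4 v1=B4 (P5)
bar 10: v0=B2 v1=G3 (m6)
bar 11: v0=C3 v1=C4 (P8)
  R7 @ bar1.0: C4->D3 leap 10st
  R2 @ bar2.0: B2/D3 m3 -> C3/C4 P8 similar
  R7 @ bar2.0: D3->C4 leap 10st
  R2 @ bar9.0: D4/F4 m3 -> E4/B4 P5 similar
  R7 @ bar9.0: F4->B4 leap 6st
  R7 @ bar10.0: E4->B2 leap 17st
  R7 @ bar10.0: B4->G3 leap 16st
  R2 @ bar11.0: B2/G3 m6 -> C3/C4 P8 similar

No (8 violations)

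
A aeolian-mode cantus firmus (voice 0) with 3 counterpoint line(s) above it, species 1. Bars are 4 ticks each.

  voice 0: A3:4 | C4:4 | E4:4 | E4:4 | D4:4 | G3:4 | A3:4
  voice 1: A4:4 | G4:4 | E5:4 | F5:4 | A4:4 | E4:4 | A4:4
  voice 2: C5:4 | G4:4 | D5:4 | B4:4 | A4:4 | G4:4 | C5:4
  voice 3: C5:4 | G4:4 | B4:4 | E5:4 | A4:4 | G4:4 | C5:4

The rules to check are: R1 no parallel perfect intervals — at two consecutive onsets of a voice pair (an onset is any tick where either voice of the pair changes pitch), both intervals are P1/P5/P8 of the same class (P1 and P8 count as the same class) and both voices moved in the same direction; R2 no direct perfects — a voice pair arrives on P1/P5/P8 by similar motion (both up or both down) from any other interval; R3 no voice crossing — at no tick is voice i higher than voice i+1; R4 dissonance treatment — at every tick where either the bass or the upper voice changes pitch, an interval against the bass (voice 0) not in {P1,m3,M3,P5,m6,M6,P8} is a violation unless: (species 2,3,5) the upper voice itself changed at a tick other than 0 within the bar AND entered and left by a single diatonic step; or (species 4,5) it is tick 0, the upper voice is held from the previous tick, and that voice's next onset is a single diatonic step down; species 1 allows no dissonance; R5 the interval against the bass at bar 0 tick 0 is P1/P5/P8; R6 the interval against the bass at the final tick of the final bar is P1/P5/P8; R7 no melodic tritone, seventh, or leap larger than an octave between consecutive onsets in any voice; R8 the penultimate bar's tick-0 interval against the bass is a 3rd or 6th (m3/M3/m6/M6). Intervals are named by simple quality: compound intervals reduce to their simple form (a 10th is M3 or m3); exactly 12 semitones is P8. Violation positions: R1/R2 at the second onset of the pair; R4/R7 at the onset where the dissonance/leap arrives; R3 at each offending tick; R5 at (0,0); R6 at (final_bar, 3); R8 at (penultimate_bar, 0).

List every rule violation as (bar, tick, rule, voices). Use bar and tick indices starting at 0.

(0, 0, R5, (0, 2))
(0, 0, R5, (0, 3))
(1, 0, R1, (2, 3))
(1, 0, R2, (1, 2))
(1, 0, R2, (1, 3))
(2, 0, R1, (0, 3))
(2, 0, R2, (0, 1))
(2, 0, R3, (1, 2))
(2, 0, R3, (2, 3))
(2, 0, R4, (0, 2))
(2, 1, R3, (1, 2))
(2, 1, R3, (2, 3))
(2, 2, R3, (1, 2))
(2, 2, R3, (2, 3))
(2, 3, R3, (1, 2))
(2, 3, R3, (2, 3))
(3, 0, R3, (1, 2))
(3, 0, R4, (0, 1))
(3, 1, R3, (1, 2))
(3, 2, R3, (1, 2))
(3, 3, R3, (1, 2))
(4, 0, R1, (0, 2))
(4, 0, R2, (0, 1))
(4, 0, R2, (0, 3))
(4, 0, R2, (1, 2))
(4, 0, R2, (1, 3))
(4, 0, R2, (2, 3))
(5, 0, R1, (2, 3))
(5, 0, R2, (0, 2))
(5, 0, R2, (0, 3))
(5, 0, R8, (0, 2))
(5, 0, R8, (0, 3))
(6, 0, R1, (2, 3))
(6, 0, R2, (0, 1))
(6, 3, R6, (0, 2))
(6, 3, R6, (0, 3))

bar 0: v0=A3 v1=A4 v2=C5 v3=C5 downbeat m3
bar 1: v0=C4 v1=G4 v2=G4 v3=G4 downbeat P5
bar 2: v0=E4 v1=E5 v2=D5 v3=B4 downbeat P5
bar 3: v0=E4 v1=F5 v2=B4 v3=E5 downbeat P8
bar 4: v0=D4 v1=A4 v2=A4 v3=A4 downbeat P5
bar 5: v0=G3 v1=E4 v2=G4 v3=G4 downbeat P8
bar 6: v0=A3 v1=A4 v2=C5 v3=C5 downbeat m3
  -> R5 @ bar 0 tick 0 v(0, 2): opens on m3
  -> R5 @ bar 0 tick 0 v(0, 3): opens on m3
  -> R1 @ bar 1 tick 0 v(2, 3): C5/C5 P1 -> G4/G4 P1 similar
  -> R2 @ bar 1 tick 0 v(1, 2): A4/C5 m3 -> G4/G4 P1 similar
  -> R2 @ bar 1 tick 0 v(1, 3): A4/C5 m3 -> G4/G4 P1 similar
  -> R1 @ bar 2 tick 0 v(0, 3): C4/G4 P5 -> E4/B4 P5 similar
  -> R2 @ bar 2 tick 0 v(0, 1): C4/G4 P5 -> E4/E5 P8 similar
  -> R3 @ bar 2 tick 0 v(1, 2): E5 above D5
  -> R3 @ bar 2 tick 0 v(2, 3): D5 above B4
  -> R4 @ bar 2 tick 0 v(0, 2): E4/D5 m7 untreated
  -> R3 @ bar 2 tick 1 v(1, 2): E5 above D5
  -> R3 @ bar 2 tick 1 v(2, 3): D5 above B4
  -> R3 @ bar 2 tick 2 v(1, 2): E5 above D5
  -> R3 @ bar 2 tick 2 v(2, 3): D5 above B4
  -> R3 @ bar 2 tick 3 v(1, 2): E5 above D5
  -> R3 @ bar 2 tick 3 v(2, 3): D5 above B4
  -> R3 @ bar 3 tick 0 v(1, 2): F5 above B4
  -> R4 @ bar 3 tick 0 v(0, 1): E4/F5 m2 untreated
  -> R3 @ bar 3 tick 1 v(1, 2): F5 above B4
  -> R3 @ bar 3 tick 2 v(1, 2): F5 above B4
  -> R3 @ bar 3 tick 3 v(1, 2): F5 above B4
  -> R1 @ bar 4 tick 0 v(0, 2): E4/B4 P5 -> D4/A4 P5 similar
  -> R2 @ bar 4 tick 0 v(0, 1): E4/F5 m2 -> D4/A4 P5 similar
  -> R2 @ bar 4 tick 0 v(0, 3): E4/E5 P8 -> D4/A4 P5 similar
  -> R2 @ bar 4 tick 0 v(1, 2): F5/B4 TT -> A4/A4 P1 similar
  -> R2 @ bar 4 tick 0 v(1, 3): F5/E5 m2 -> A4/A4 P1 similar
  -> R2 @ bar 4 tick 0 v(2, 3): B4/E5 P4 -> A4/A4 P1 similar
  -> R1 @ bar 5 tick 0 v(2, 3): A4/A4 P1 -> G4/G4 P1 similar
  -> R2 @ bar 5 tick 0 v(0, 2): D4/A4 P5 -> G3/G4 P8 similar
  -> R2 @ bar 5 tick 0 v(0, 3): D4/A4 P5 -> G3/G4 P8 similar
  -> R8 @ bar 5 tick 0 v(0, 2): penult P8 not 3rd/6th
  -> R8 @ bar 5 tick 0 v(0, 3): penult P8 not 3rd/6th
  -> R1 @ bar 6 tick 0 v(2, 3): G4/G4 P1 -> C5/C5 P1 similar
  -> R2 @ bar 6 tick 0 v(0, 1): G3/E4 M6 -> A3/A4 P8 similar
  -> R6 @ bar 6 tick 3 v(0, 2): closes on m3
  -> R6 @ bar 6 tick 3 v(0, 3): closes on m3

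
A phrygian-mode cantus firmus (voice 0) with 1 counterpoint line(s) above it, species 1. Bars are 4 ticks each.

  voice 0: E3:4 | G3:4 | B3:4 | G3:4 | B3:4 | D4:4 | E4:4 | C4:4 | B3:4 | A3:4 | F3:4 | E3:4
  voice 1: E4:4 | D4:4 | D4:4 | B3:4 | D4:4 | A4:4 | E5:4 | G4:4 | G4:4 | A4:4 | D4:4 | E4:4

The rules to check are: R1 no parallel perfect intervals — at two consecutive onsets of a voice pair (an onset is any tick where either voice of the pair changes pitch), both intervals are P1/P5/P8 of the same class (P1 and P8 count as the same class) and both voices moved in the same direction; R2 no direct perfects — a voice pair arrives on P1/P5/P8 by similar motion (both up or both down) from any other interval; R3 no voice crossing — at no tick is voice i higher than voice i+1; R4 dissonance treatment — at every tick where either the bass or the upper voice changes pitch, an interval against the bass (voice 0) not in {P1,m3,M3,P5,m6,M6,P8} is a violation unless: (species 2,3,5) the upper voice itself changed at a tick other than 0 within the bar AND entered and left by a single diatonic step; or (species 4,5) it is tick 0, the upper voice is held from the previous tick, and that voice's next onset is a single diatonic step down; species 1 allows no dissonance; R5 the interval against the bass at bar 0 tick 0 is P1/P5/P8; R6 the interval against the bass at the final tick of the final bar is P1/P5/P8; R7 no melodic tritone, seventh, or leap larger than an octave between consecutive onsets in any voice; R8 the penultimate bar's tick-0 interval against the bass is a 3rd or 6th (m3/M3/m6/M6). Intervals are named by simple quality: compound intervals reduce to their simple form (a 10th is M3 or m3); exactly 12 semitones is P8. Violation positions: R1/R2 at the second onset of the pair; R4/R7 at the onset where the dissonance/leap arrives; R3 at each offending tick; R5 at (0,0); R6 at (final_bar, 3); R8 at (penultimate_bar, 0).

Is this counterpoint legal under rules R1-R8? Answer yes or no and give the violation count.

bar 0: v0=E3 v1=E4 (P8)
bar 1: v0=G3 v1=D4 (P5)
bar 2: v0=B3 v1=D4 (m3)
bar 3: v0=G3 v1=B3 (M3)
bar 4: v0=B3 v1=D4 (m3)
bar 5: v0=D4 v1=A4 (P5)
bar 6: v0=E4 v1=E5 (P8)
bar 7: v0=C4 v1=G4 (P5)
bar 8: v0=B3 v1=G4 (m6)
bar 9: v0=A3 v1=A4 (P8)
bar 10: v0=F3 v1=D4 (M6)
bar 11: v0=E3 v1=E4 (P8)
  R2 @ bar5.0: B3/D4 m3 -> D4/A4 P5 similar
  R2 @ bar6.0: D4/A4 P5 -> E4/E5 P8 similar
  R2 @ bar7.0: E4/E5 P8 -> C4/G4 P5 similar

No (3 violations)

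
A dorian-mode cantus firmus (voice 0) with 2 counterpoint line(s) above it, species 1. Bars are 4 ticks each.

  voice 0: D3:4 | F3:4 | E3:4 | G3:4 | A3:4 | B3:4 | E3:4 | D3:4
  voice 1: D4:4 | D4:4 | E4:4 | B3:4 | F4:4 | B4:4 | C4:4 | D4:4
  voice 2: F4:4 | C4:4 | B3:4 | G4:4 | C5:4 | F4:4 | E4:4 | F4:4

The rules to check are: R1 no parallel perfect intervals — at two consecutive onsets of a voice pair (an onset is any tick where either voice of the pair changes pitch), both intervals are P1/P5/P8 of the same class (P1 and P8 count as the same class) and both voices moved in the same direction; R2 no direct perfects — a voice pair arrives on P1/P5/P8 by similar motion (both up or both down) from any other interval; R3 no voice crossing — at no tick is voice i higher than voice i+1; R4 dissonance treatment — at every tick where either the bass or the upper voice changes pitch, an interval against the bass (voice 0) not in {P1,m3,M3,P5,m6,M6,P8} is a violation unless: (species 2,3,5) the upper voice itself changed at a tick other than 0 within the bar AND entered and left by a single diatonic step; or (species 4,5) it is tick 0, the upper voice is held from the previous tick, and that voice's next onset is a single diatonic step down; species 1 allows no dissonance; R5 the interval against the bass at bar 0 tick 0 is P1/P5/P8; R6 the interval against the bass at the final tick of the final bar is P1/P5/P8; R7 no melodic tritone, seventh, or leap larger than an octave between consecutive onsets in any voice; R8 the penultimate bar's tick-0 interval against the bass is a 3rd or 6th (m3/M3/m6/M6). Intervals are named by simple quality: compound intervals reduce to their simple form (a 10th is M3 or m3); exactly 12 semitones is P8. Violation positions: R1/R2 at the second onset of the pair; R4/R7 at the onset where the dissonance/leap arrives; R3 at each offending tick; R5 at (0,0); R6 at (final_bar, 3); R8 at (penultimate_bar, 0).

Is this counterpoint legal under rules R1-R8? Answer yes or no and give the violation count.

No (24 violations)

bar 0: v0=D3 v1=D4 v2=F4 (m3)
bar 1: v0=F3 v1=D4 v2=C4 (P5)
bar 2: v0=E3 v1=E4 v2=B3 (P5)
bar 3: v0=G3 v1=B3 v2=G4 (P8)
bar 4: v0=A3 v1=F4 v2=C5 (m3)
bar 5: v0=B3 v1=B4 v2=F4 (TT)
bar 6: v0=E3 v1=C4 v2=E4 (P8)
bar 7: v0=D3 v1=D4 v2=F4 (m3)
  R5 @ bar0.0: opens on m3
  R3 @ bar1.0: D4 above C4
  R3 @ bar1.1: D4 above C4
  R3 @ bar1.2: D4 above C4
  R3 @ bar1.3: D4 above C4
  R1 @ bar2.0: F3/C4 P5 -> E3/B3 P5 similar
  R3 @ bar2.0: E4 above B3
  R3 @ bar2.1: E4 above B3
  R3 @ bar2.2: E4 above B3
  R3 @ bar2.3: E4 above B3
  R2 @ bar3.0: E3/B3 P5 -> G3/G4 P8 similar
  R2 @ bar4.0: B3/G4 m6 -> F4/C5 P5 similar
  R7 @ bar4.0: B3->F4 leap 6st
  R2 @ bar5.0: A3/F4 m6 -> B3/B4 P8 similar
  R3 @ bar5.0: B4 above F4
  R4 @ bar5.0: B3/F4 TT untreated
  R7 @ bar5.0: F4->B4 leap 6st
  R3 @ bar5.1: B4 above F4
  R3 @ bar5.2: B4 above F4
  R3 @ bar5.3: B4 above F4
  R2 @ bar6.0: B3/F4 TT -> E3/E4 P8 similar
  R7 @ bar6.0: B4->C4 leap 11st
  R8 @ bar6.0: penult P8 not 3rd/6th
  R6 @ bar7.3: closes on m3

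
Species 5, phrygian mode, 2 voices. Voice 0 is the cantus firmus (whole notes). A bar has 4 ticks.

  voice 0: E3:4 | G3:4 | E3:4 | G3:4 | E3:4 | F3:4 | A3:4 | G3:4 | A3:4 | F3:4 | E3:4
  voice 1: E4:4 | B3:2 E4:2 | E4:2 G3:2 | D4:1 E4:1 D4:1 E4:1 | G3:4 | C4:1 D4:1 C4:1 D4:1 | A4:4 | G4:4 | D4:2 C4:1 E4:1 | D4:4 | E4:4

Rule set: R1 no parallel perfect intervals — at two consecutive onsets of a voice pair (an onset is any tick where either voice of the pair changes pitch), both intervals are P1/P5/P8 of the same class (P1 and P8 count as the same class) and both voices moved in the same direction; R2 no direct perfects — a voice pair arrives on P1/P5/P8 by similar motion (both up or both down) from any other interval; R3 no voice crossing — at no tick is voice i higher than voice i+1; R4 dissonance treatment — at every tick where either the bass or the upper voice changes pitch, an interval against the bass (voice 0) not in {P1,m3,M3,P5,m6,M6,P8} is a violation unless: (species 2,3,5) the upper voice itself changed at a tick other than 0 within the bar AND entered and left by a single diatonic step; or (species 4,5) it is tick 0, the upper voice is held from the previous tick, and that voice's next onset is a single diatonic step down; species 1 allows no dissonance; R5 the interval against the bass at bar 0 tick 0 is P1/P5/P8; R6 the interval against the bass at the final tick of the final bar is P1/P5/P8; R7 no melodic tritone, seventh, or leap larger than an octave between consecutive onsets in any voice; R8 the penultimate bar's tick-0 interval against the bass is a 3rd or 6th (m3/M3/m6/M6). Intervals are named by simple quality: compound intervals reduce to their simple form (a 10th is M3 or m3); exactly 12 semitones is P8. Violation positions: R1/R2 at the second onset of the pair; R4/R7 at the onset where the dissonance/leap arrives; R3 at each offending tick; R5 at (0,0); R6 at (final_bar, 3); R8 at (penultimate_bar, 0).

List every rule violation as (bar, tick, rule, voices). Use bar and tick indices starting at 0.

(3, 0, R2, (0, 1))
(5, 0, R2, (0, 1))
(6, 0, R2, (0, 1))
(7, 0, R1, (0, 1))
(8, 0, R4, (0, 1))

bar 0: v0=E3 v1=E4 downbeat P8
bar 1: v0=G3 v1=B3 downbeat M3
bar 2: v0=E3 v1=E4 downbeat P8
bar 3: v0=G3 v1=D4 downbeat P5
bar 4: v0=E3 v1=G3 downbeat m3
bar 5: v0=F3 v1=C4 downbeat P5
bar 6: v0=A3 v1=A4 downbeat P8
bar 7: v0=G3 v1=G4 downbeat P8
bar 8: v0=A3 v1=D4 downbeat P4
bar 9: v0=F3 v1=D4 downbeat M6
bar 10: v0=E3 v1=E4 downbeat P8
  -> R2 @ bar 3 tick 0 v(0, 1): E3/G3 m3 -> G3/D4 P5 similar
  -> R2 @ bar 5 tick 0 v(0, 1): E3/G3 m3 -> F3/C4 P5 similar
  -> R2 @ bar 6 tick 0 v(0, 1): F3/D4 M6 -> A3/A4 P8 similar
  -> R1 @ bar 7 tick 0 v(0, 1): A3/A4 P8 -> G3/G4 P8 similar
  -> R4 @ bar 8 tick 0 v(0, 1): A3/D4 P4 untreated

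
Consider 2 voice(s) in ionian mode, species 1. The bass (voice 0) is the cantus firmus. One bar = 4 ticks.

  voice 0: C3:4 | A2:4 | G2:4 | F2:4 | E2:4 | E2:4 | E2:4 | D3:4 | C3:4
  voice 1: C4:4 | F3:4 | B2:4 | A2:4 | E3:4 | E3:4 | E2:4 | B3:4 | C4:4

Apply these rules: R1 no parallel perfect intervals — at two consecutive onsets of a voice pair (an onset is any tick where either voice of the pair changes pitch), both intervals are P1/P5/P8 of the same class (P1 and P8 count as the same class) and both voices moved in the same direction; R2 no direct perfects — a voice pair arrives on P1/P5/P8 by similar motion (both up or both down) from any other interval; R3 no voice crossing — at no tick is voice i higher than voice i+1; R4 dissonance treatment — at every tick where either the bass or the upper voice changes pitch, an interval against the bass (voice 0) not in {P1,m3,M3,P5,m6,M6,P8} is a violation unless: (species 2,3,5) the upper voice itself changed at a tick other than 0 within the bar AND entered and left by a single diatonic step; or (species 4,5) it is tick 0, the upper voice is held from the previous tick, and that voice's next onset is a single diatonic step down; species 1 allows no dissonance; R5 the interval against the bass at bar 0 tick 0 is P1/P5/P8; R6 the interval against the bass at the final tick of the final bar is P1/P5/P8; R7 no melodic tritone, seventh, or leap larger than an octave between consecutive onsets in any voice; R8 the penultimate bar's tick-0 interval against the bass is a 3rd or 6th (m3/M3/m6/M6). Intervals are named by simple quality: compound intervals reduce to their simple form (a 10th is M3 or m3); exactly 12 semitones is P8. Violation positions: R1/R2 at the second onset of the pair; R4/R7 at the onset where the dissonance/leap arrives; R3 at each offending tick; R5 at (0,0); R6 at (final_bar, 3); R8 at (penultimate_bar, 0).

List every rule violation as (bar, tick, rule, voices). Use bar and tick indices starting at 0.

(2, 0, R7, (1,))
(7, 0, R7, (0,))
(7, 0, R7, (1,))

bar 0: v0=C3 v1=C4 downbeat P8
bar 1: v0=A2 v1=F3 downbeat m6
bar 2: v0=G2 v1=B2 downbeat M3
bar 3: v0=F2 v1=A2 downbeat M3
bar 4: v0=E2 v1=E3 downbeat P8
bar 5: v0=E2 v1=E3 downbeat P8
bar 6: v0=E2 v1=E2 downbeat P1
bar 7: v0=D3 v1=B3 downbeat M6
bar 8: v0=C3 v1=C4 downbeat P8
  -> R7 @ bar 2 tick 0 v(1,): F3->B2 leap 6st
  -> R7 @ bar 7 tick 0 v(0,): E2->D3 leap 10st
  -> R7 @ bar 7 tick 0 v(1,): E2->B3 leap 19st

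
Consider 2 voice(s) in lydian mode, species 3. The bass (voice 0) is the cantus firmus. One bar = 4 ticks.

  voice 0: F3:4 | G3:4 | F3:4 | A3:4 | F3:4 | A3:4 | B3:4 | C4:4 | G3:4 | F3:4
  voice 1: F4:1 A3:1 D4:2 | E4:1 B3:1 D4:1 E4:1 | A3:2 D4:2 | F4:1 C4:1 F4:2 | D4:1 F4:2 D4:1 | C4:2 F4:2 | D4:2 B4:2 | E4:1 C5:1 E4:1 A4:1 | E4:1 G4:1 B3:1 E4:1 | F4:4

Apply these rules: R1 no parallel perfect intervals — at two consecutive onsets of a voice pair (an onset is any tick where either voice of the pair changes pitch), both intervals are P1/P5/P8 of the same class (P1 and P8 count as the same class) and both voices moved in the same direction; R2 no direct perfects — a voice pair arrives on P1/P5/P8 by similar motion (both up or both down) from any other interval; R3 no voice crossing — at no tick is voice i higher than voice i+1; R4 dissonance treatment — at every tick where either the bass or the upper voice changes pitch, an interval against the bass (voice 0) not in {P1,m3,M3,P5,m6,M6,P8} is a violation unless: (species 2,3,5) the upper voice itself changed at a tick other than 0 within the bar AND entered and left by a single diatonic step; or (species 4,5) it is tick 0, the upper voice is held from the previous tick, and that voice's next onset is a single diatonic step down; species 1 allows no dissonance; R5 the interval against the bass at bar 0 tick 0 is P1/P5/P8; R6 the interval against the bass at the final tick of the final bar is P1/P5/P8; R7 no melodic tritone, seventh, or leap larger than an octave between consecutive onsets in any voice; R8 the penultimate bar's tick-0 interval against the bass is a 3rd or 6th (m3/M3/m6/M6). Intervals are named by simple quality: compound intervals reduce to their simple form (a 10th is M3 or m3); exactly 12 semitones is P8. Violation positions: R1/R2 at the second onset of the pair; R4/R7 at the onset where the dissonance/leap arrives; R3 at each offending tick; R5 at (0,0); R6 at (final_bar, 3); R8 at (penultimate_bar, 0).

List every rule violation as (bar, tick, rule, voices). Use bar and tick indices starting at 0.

No violations across 10 bars (F3..F3 vs F4..F4).

bar 0: v0=F3 v1=F4 downbeat P8
bar 1: v0=G3 v1=E4 downbeat M6
bar 2: v0=F3 v1=A3 downbeat M3
bar 3: v0=A3 v1=F4 downbeat m6
bar 4: v0=F3 v1=D4 downbeat M6
bar 5: v0=A3 v1=C4 downbeat m3
bar 6: v0=B3 v1=D4 downbeat m3
bar 7: v0=C4 v1=E4 downbeat M3
bar 8: v0=G3 v1=E4 downbeat M6
bar 9: v0=F3 v1=F4 downbeat P8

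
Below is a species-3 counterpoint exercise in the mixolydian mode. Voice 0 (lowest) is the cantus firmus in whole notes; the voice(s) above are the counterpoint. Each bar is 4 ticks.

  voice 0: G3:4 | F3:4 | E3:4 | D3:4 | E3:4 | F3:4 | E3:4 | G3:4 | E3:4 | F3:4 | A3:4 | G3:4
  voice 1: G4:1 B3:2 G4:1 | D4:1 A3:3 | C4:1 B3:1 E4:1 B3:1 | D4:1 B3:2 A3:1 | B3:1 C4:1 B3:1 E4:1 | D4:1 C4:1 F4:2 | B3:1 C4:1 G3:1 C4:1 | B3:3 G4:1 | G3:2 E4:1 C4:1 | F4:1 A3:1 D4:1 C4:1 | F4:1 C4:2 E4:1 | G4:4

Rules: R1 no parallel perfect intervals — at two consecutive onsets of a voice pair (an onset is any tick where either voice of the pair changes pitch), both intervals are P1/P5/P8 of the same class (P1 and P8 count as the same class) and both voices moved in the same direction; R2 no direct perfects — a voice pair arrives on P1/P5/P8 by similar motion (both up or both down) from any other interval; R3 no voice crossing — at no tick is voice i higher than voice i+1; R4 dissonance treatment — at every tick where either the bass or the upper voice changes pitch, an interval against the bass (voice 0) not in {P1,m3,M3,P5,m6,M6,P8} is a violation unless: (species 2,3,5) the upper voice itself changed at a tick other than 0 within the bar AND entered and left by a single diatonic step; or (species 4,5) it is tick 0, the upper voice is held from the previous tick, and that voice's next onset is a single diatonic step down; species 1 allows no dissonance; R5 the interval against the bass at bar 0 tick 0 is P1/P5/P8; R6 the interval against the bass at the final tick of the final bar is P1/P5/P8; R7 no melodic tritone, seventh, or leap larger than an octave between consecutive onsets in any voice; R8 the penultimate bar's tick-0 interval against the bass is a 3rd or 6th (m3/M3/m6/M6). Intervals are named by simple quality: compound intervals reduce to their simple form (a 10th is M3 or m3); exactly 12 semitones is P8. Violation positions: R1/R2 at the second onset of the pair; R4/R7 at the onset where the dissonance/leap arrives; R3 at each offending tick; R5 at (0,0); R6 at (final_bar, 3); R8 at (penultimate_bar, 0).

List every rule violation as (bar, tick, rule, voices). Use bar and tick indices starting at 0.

bar 0: v0=G3 v1=G4 downbeat P8
bar 1: v0=F3 v1=D4 downbeat M6
bar 2: v0=E3 v1=C4 downbeat m6
bar 3: v0=D3 v1=D4 downbeat P8
bar 4: v0=E3 v1=B3 downbeat P5
bar 5: v0=F3 v1=D4 downbeat M6
bar 6: v0=E3 v1=B3 downbeat P5
bar 7: v0=G3 v1=B3 downbeat M3
bar 8: v0=E3 v1=G3 downbeat m3
bar 9: v0=F3 v1=F4 downbeat P8
bar 10: v0=A3 v1=F4 downbeat m6
bar 11: v0=G3 v1=G4 downbeat P8
  -> R1 @ bar 4 tick 0 v(0, 1): D3/A3 P5 -> E3/B3 P5 similar
  -> R2 @ bar 6 tick 0 v(0, 1): F3/F4 P8 -> E3/B3 P5 similar
  -> R7 @ bar 6 tick 0 v(1,): F4->B3 leap 6st
  -> R2 @ bar 9 tick 0 v(0, 1): E3/C4 m6 -> F3/F4 P8 similar

(4, 0, R1, (0, 1))
(6, 0, R2, (0, 1))
(6, 0, R7, (1,))
(9, 0, R2, (0, 1))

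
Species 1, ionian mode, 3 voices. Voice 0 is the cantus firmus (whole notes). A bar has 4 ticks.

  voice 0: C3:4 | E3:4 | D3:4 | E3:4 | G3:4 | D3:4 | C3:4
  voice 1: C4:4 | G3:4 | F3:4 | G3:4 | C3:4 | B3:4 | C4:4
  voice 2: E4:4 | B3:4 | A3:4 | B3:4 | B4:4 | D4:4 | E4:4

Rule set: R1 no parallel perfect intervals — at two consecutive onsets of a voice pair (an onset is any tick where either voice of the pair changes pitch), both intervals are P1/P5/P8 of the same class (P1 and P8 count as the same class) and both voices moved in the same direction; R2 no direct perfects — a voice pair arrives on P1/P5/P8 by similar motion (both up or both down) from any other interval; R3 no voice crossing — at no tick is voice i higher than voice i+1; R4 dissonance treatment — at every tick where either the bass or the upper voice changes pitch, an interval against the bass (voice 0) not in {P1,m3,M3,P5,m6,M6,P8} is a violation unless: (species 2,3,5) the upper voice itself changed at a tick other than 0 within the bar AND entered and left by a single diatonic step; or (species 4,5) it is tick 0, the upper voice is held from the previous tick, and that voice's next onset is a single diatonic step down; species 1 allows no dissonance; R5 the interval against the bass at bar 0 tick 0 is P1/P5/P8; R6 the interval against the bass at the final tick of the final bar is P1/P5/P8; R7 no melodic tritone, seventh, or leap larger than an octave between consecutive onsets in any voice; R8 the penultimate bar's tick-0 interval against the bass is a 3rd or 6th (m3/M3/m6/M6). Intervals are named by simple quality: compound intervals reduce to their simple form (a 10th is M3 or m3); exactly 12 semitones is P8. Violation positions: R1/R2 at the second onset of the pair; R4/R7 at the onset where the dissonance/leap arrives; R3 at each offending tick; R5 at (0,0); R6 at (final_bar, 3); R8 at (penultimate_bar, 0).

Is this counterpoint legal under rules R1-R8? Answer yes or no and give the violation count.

bar 0: v0=C3 v1=C4 v2=E4 (M3)
bar 1: v0=E3 v1=G3 v2=B3 (P5)
bar 2: v0=D3 v1=F3 v2=A3 (P5)
bar 3: v0=E3 v1=G3 v2=B3 (P5)
bar 4: v0=G3 v1=C3 v2=B4 (M3)
bar 5: v0=D3 v1=B3 v2=D4 (P8)
bar 6: v0=C3 v1=C4 v2=E4 (M3)
  R5 @ bar0.0: opens on M3
  R1 @ bar2.0: E3/B3 P5 -> D3/A3 P5 similar
  R1 @ bar3.0: D3/A3 P5 -> E3/B3 P5 similar
  R3 @ bar4.0: G3 above C3
  R3 @ bar4.1: G3 above C3
  R3 @ bar4.2: G3 above C3
  R3 @ bar4.3: G3 above C3
  R2 @ bar5.0: G3/B4 M3 -> D3/D4 P8 similar
  R7 @ bar5.0: C3->B3 leap 11st
  R8 @ bar5.0: penult P8 not 3rd/6th
  R6 @ bar6.3: closes on M3

No (11 violations)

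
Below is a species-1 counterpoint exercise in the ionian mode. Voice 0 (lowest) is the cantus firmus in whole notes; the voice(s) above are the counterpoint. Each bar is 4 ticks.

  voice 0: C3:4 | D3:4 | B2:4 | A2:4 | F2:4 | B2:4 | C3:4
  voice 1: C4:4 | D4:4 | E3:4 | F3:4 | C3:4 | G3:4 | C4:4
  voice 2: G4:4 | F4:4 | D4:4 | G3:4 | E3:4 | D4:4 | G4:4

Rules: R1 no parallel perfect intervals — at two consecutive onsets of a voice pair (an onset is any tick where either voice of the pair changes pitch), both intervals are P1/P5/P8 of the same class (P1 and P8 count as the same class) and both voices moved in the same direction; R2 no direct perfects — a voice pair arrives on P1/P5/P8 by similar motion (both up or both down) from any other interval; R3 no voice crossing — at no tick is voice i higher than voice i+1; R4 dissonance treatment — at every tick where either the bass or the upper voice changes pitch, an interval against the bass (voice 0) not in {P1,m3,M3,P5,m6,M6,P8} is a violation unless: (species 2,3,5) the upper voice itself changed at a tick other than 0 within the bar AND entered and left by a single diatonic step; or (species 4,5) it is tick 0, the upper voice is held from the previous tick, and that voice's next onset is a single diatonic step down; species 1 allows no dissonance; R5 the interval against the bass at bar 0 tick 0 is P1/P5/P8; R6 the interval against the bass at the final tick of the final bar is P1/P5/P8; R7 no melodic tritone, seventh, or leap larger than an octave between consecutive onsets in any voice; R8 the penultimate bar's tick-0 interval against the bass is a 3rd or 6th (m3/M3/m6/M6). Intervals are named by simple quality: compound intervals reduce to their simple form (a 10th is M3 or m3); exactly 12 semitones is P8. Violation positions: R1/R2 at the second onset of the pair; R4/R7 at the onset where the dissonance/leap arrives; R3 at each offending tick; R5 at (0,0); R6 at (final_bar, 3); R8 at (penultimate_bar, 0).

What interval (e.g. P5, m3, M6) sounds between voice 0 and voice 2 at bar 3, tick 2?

voice 0=A2 voice 2=G3 -> m7

m7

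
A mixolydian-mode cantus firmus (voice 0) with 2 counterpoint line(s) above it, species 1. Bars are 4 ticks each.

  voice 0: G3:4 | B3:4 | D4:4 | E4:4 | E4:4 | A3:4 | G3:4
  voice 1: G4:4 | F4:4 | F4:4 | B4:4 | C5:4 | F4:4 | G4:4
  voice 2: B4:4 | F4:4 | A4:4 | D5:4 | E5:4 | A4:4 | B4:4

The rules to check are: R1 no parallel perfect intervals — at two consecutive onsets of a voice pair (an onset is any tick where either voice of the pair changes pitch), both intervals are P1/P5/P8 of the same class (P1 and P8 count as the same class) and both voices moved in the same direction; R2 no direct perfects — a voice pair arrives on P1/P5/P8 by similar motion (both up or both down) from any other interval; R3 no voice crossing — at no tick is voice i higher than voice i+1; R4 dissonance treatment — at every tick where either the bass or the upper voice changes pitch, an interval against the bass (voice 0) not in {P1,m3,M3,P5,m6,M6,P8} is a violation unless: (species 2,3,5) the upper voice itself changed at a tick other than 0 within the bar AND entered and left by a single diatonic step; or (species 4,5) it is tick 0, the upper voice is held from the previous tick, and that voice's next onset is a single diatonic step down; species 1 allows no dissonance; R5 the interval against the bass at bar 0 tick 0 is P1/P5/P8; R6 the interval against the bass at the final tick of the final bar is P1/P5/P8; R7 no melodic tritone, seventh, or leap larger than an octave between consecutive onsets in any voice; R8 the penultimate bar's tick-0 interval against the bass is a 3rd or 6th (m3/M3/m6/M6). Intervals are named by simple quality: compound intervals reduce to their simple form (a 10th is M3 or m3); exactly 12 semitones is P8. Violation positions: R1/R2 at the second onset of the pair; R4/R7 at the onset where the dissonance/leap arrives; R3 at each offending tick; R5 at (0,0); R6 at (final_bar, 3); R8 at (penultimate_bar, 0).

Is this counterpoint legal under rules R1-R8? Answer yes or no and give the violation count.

No (12 violations)

bar 0: v0=G3 v1=G4 v2=B4 (M3)
bar 1: v0=B3 v1=F4 v2=F4 (TT)
bar 2: v0=D4 v1=F4 v2=A4 (P5)
bar 3: v0=E4 v1=B4 v2=D5 (m7)
bar 4: v0=E4 v1=C5 v2=E5 (P8)
bar 5: v0=A3 v1=F4 v2=A4 (P8)
bar 6: v0=G3 v1=G4 v2=B4 (M3)
  R5 @ bar0.0: opens on M3
  R2 @ bar1.0: G4/B4 M3 -> F4/F4 P1 similar
  R4 @ bar1.0: B3/F4 TT untreated
  R4 @ bar1.0: B3/F4 TT untreated
  R7 @ bar1.0: B4->F4 leap 6st
  R2 @ bar2.0: B3/F4 TT -> D4/A4 P5 similar
  R2 @ bar3.0: D4/F4 m3 -> E4/B4 P5 similar
  R4 @ bar3.0: E4/D5 m7 untreated
  R7 @ bar3.0: F4->B4 leap 6st
  R1 @ bar5.0: E4/E5 P8 -> A3/A4 P8 similar
  R8 @ bar5.0: penult P8 not 3rd/6th
  R6 @ bar6.3: closes on M3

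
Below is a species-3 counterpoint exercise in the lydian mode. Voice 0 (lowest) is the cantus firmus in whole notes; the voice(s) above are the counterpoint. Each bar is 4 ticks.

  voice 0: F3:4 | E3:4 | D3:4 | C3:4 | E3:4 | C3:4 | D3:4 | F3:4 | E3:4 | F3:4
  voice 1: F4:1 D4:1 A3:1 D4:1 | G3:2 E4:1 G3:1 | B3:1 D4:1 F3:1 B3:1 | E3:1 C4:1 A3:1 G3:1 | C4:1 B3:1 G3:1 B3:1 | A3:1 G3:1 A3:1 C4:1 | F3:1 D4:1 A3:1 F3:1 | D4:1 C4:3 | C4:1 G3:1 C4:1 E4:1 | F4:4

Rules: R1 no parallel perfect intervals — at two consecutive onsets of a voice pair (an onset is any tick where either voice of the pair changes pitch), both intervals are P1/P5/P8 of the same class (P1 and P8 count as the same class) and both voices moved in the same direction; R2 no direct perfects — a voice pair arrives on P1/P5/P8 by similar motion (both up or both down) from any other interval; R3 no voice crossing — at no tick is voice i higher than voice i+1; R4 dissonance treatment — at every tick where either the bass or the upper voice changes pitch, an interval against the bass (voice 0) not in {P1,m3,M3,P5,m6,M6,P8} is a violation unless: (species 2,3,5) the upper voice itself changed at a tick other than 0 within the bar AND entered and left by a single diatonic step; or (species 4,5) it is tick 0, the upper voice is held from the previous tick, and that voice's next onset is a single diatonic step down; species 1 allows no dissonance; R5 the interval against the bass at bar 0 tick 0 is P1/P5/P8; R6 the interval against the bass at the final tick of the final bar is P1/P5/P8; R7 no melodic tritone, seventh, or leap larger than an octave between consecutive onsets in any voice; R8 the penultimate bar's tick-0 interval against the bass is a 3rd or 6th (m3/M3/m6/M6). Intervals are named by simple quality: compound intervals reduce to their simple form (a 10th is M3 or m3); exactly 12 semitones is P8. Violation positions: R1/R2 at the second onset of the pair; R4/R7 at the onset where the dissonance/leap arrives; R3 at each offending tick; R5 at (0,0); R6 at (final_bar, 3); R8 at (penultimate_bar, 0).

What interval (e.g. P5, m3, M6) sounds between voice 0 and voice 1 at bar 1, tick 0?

voice 0=E3 voice 1=G3 -> m3

m3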